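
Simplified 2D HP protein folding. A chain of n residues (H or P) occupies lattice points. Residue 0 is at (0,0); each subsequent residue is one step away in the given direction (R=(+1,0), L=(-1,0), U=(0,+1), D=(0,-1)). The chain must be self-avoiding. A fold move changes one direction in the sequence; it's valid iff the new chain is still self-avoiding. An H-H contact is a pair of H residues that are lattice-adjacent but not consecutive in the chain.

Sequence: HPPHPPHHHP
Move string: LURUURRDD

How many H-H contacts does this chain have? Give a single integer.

Answer: 1

Derivation:
Positions: [(0, 0), (-1, 0), (-1, 1), (0, 1), (0, 2), (0, 3), (1, 3), (2, 3), (2, 2), (2, 1)]
H-H contact: residue 0 @(0,0) - residue 3 @(0, 1)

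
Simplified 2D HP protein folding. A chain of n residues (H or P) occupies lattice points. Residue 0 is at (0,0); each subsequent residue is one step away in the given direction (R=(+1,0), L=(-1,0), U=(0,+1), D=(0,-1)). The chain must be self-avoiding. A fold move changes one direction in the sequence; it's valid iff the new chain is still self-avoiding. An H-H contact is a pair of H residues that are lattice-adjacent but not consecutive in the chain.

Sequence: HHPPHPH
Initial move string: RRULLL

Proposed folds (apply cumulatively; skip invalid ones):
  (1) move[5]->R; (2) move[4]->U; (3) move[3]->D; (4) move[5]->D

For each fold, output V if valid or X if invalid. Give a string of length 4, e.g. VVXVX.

Initial: RRULLL -> [(0, 0), (1, 0), (2, 0), (2, 1), (1, 1), (0, 1), (-1, 1)]
Fold 1: move[5]->R => RRULLR INVALID (collision), skipped
Fold 2: move[4]->U => RRULUL VALID
Fold 3: move[3]->D => RRUDUL INVALID (collision), skipped
Fold 4: move[5]->D => RRULUD INVALID (collision), skipped

Answer: XVXX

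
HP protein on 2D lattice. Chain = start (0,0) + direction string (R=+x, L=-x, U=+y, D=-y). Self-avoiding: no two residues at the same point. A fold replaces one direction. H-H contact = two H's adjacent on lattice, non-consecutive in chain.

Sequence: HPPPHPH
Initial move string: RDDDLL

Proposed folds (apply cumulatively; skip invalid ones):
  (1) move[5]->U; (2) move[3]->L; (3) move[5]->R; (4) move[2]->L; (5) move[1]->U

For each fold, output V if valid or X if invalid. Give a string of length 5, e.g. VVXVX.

Initial: RDDDLL -> [(0, 0), (1, 0), (1, -1), (1, -2), (1, -3), (0, -3), (-1, -3)]
Fold 1: move[5]->U => RDDDLU VALID
Fold 2: move[3]->L => RDDLLU VALID
Fold 3: move[5]->R => RDDLLR INVALID (collision), skipped
Fold 4: move[2]->L => RDLLLU VALID
Fold 5: move[1]->U => RULLLU VALID

Answer: VVXVV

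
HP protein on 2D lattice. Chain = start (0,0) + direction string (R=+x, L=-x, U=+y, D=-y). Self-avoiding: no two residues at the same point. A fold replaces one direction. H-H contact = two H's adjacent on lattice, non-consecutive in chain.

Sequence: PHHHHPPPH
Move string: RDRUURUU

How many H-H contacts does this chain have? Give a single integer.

Answer: 1

Derivation:
Positions: [(0, 0), (1, 0), (1, -1), (2, -1), (2, 0), (2, 1), (3, 1), (3, 2), (3, 3)]
H-H contact: residue 1 @(1,0) - residue 4 @(2, 0)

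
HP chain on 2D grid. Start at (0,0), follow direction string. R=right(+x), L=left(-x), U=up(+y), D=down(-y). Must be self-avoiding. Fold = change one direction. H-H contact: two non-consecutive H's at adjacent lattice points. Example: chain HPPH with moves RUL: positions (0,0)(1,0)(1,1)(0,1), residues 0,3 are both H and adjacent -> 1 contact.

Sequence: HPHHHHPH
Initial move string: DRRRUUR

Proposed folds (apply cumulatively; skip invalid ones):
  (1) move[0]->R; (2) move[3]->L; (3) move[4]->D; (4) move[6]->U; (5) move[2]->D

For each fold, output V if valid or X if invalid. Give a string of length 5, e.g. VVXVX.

Answer: VXXVV

Derivation:
Initial: DRRRUUR -> [(0, 0), (0, -1), (1, -1), (2, -1), (3, -1), (3, 0), (3, 1), (4, 1)]
Fold 1: move[0]->R => RRRRUUR VALID
Fold 2: move[3]->L => RRRLUUR INVALID (collision), skipped
Fold 3: move[4]->D => RRRRDUR INVALID (collision), skipped
Fold 4: move[6]->U => RRRRUUU VALID
Fold 5: move[2]->D => RRDRUUU VALID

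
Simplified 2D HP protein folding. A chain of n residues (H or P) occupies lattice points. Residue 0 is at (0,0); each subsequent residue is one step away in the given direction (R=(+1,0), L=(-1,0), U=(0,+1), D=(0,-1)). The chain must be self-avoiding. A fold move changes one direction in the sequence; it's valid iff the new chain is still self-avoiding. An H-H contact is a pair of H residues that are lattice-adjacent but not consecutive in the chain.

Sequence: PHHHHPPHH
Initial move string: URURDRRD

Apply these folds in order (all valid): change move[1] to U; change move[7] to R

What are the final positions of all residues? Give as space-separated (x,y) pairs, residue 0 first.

Initial moves: URURDRRD
Fold: move[1]->U => UUURDRRD (positions: [(0, 0), (0, 1), (0, 2), (0, 3), (1, 3), (1, 2), (2, 2), (3, 2), (3, 1)])
Fold: move[7]->R => UUURDRRR (positions: [(0, 0), (0, 1), (0, 2), (0, 3), (1, 3), (1, 2), (2, 2), (3, 2), (4, 2)])

Answer: (0,0) (0,1) (0,2) (0,3) (1,3) (1,2) (2,2) (3,2) (4,2)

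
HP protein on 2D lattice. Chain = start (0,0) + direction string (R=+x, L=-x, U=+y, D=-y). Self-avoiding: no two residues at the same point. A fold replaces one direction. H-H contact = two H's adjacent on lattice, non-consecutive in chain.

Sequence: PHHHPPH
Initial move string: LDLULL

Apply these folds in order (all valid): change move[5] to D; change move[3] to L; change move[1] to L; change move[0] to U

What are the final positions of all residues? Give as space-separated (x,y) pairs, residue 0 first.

Initial moves: LDLULL
Fold: move[5]->D => LDLULD (positions: [(0, 0), (-1, 0), (-1, -1), (-2, -1), (-2, 0), (-3, 0), (-3, -1)])
Fold: move[3]->L => LDLLLD (positions: [(0, 0), (-1, 0), (-1, -1), (-2, -1), (-3, -1), (-4, -1), (-4, -2)])
Fold: move[1]->L => LLLLLD (positions: [(0, 0), (-1, 0), (-2, 0), (-3, 0), (-4, 0), (-5, 0), (-5, -1)])
Fold: move[0]->U => ULLLLD (positions: [(0, 0), (0, 1), (-1, 1), (-2, 1), (-3, 1), (-4, 1), (-4, 0)])

Answer: (0,0) (0,1) (-1,1) (-2,1) (-3,1) (-4,1) (-4,0)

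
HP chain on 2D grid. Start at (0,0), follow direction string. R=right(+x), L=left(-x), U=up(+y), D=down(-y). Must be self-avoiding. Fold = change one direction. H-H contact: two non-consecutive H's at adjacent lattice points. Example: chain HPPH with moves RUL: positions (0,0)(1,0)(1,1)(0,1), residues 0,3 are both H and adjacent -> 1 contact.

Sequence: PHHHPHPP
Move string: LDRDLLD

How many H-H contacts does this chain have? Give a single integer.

Positions: [(0, 0), (-1, 0), (-1, -1), (0, -1), (0, -2), (-1, -2), (-2, -2), (-2, -3)]
H-H contact: residue 2 @(-1,-1) - residue 5 @(-1, -2)

Answer: 1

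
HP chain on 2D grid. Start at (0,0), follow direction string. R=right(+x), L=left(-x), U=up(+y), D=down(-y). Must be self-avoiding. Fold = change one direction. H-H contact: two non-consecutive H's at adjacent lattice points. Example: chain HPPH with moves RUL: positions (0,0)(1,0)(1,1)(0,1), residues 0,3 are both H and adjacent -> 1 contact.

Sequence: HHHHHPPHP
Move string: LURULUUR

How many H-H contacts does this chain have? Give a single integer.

Answer: 1

Derivation:
Positions: [(0, 0), (-1, 0), (-1, 1), (0, 1), (0, 2), (-1, 2), (-1, 3), (-1, 4), (0, 4)]
H-H contact: residue 0 @(0,0) - residue 3 @(0, 1)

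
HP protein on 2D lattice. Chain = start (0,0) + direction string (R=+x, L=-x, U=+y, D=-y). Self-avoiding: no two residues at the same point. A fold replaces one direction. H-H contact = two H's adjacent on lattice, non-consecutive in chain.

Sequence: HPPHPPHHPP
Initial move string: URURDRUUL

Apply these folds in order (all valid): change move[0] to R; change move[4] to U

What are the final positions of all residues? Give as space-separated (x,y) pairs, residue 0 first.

Initial moves: URURDRUUL
Fold: move[0]->R => RRURDRUUL (positions: [(0, 0), (1, 0), (2, 0), (2, 1), (3, 1), (3, 0), (4, 0), (4, 1), (4, 2), (3, 2)])
Fold: move[4]->U => RRURURUUL (positions: [(0, 0), (1, 0), (2, 0), (2, 1), (3, 1), (3, 2), (4, 2), (4, 3), (4, 4), (3, 4)])

Answer: (0,0) (1,0) (2,0) (2,1) (3,1) (3,2) (4,2) (4,3) (4,4) (3,4)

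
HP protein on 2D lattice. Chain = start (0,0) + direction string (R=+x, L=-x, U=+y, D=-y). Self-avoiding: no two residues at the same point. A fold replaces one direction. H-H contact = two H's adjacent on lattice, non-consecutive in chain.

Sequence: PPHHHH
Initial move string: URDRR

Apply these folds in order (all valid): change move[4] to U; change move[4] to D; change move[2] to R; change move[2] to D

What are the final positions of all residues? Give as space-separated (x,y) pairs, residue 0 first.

Answer: (0,0) (0,1) (1,1) (1,0) (2,0) (2,-1)

Derivation:
Initial moves: URDRR
Fold: move[4]->U => URDRU (positions: [(0, 0), (0, 1), (1, 1), (1, 0), (2, 0), (2, 1)])
Fold: move[4]->D => URDRD (positions: [(0, 0), (0, 1), (1, 1), (1, 0), (2, 0), (2, -1)])
Fold: move[2]->R => URRRD (positions: [(0, 0), (0, 1), (1, 1), (2, 1), (3, 1), (3, 0)])
Fold: move[2]->D => URDRD (positions: [(0, 0), (0, 1), (1, 1), (1, 0), (2, 0), (2, -1)])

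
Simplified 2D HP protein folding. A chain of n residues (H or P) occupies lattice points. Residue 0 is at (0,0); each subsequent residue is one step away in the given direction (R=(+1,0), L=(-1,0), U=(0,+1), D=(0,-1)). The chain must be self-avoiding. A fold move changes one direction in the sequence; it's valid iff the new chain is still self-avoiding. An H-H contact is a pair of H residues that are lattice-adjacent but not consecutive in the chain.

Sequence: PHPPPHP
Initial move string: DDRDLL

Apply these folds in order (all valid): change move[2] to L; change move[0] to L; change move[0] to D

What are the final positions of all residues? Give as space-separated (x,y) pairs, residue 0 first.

Answer: (0,0) (0,-1) (0,-2) (-1,-2) (-1,-3) (-2,-3) (-3,-3)

Derivation:
Initial moves: DDRDLL
Fold: move[2]->L => DDLDLL (positions: [(0, 0), (0, -1), (0, -2), (-1, -2), (-1, -3), (-2, -3), (-3, -3)])
Fold: move[0]->L => LDLDLL (positions: [(0, 0), (-1, 0), (-1, -1), (-2, -1), (-2, -2), (-3, -2), (-4, -2)])
Fold: move[0]->D => DDLDLL (positions: [(0, 0), (0, -1), (0, -2), (-1, -2), (-1, -3), (-2, -3), (-3, -3)])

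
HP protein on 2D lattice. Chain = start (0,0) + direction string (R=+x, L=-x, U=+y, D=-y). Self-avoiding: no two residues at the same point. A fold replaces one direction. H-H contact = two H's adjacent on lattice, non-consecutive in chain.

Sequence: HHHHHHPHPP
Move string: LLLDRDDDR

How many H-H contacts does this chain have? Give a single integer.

Positions: [(0, 0), (-1, 0), (-2, 0), (-3, 0), (-3, -1), (-2, -1), (-2, -2), (-2, -3), (-2, -4), (-1, -4)]
H-H contact: residue 2 @(-2,0) - residue 5 @(-2, -1)

Answer: 1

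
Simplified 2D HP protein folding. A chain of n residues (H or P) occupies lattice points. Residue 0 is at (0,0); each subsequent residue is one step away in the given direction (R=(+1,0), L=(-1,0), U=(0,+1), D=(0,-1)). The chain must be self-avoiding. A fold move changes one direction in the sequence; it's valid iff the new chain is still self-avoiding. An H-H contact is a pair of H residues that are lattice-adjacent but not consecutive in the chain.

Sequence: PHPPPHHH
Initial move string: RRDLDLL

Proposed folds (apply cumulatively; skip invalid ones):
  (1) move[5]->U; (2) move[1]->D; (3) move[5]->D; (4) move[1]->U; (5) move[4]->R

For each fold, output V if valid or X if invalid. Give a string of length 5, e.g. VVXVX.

Answer: XVVXX

Derivation:
Initial: RRDLDLL -> [(0, 0), (1, 0), (2, 0), (2, -1), (1, -1), (1, -2), (0, -2), (-1, -2)]
Fold 1: move[5]->U => RRDLDUL INVALID (collision), skipped
Fold 2: move[1]->D => RDDLDLL VALID
Fold 3: move[5]->D => RDDLDDL VALID
Fold 4: move[1]->U => RUDLDDL INVALID (collision), skipped
Fold 5: move[4]->R => RDDLRDL INVALID (collision), skipped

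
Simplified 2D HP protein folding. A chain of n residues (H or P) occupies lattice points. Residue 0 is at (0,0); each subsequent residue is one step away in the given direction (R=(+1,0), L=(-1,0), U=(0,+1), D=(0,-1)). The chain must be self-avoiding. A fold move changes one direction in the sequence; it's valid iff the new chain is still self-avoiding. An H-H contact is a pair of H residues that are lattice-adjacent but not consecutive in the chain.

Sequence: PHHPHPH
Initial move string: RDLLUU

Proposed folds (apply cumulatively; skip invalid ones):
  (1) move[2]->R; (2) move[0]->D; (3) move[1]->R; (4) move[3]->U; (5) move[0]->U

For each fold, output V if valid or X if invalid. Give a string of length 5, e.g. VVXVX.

Answer: XVXVX

Derivation:
Initial: RDLLUU -> [(0, 0), (1, 0), (1, -1), (0, -1), (-1, -1), (-1, 0), (-1, 1)]
Fold 1: move[2]->R => RDRLUU INVALID (collision), skipped
Fold 2: move[0]->D => DDLLUU VALID
Fold 3: move[1]->R => DRLLUU INVALID (collision), skipped
Fold 4: move[3]->U => DDLUUU VALID
Fold 5: move[0]->U => UDLUUU INVALID (collision), skipped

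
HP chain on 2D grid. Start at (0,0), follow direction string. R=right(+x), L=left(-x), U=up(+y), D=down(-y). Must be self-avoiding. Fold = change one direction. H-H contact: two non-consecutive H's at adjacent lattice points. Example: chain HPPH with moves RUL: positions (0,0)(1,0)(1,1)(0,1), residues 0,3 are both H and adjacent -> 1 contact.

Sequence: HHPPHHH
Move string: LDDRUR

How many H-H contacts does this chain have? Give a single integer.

Positions: [(0, 0), (-1, 0), (-1, -1), (-1, -2), (0, -2), (0, -1), (1, -1)]
H-H contact: residue 0 @(0,0) - residue 5 @(0, -1)

Answer: 1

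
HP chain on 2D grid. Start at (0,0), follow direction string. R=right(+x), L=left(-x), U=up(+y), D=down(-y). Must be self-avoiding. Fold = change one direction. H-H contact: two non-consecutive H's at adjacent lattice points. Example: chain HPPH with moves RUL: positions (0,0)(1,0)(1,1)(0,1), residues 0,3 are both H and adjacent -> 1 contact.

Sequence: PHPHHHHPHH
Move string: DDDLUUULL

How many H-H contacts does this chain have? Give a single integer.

Answer: 1

Derivation:
Positions: [(0, 0), (0, -1), (0, -2), (0, -3), (-1, -3), (-1, -2), (-1, -1), (-1, 0), (-2, 0), (-3, 0)]
H-H contact: residue 1 @(0,-1) - residue 6 @(-1, -1)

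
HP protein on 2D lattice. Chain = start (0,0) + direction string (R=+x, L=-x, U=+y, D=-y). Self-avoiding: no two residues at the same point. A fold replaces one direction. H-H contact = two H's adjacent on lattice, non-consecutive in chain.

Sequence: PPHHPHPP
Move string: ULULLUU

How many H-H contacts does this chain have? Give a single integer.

Positions: [(0, 0), (0, 1), (-1, 1), (-1, 2), (-2, 2), (-3, 2), (-3, 3), (-3, 4)]
No H-H contacts found.

Answer: 0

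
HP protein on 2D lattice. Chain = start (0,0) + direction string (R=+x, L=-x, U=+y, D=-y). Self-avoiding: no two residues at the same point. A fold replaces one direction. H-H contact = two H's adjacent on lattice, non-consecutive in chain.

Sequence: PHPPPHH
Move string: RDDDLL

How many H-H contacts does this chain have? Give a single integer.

Answer: 0

Derivation:
Positions: [(0, 0), (1, 0), (1, -1), (1, -2), (1, -3), (0, -3), (-1, -3)]
No H-H contacts found.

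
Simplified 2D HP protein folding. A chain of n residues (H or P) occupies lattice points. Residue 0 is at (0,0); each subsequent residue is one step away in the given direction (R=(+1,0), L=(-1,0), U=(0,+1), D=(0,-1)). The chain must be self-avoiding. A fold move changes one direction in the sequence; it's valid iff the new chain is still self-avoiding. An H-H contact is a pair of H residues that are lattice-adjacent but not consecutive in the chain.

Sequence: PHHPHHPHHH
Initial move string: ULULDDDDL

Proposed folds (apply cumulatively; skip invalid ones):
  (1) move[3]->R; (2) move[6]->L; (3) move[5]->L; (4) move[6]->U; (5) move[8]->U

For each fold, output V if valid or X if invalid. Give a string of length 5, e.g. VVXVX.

Answer: XVVXX

Derivation:
Initial: ULULDDDDL -> [(0, 0), (0, 1), (-1, 1), (-1, 2), (-2, 2), (-2, 1), (-2, 0), (-2, -1), (-2, -2), (-3, -2)]
Fold 1: move[3]->R => ULURDDDDL INVALID (collision), skipped
Fold 2: move[6]->L => ULULDDLDL VALID
Fold 3: move[5]->L => ULULDLLDL VALID
Fold 4: move[6]->U => ULULDLUDL INVALID (collision), skipped
Fold 5: move[8]->U => ULULDLLDU INVALID (collision), skipped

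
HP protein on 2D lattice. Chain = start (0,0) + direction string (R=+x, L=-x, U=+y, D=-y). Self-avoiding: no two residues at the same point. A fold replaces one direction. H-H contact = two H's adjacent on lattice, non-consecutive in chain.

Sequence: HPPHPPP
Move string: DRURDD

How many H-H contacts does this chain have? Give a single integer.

Answer: 1

Derivation:
Positions: [(0, 0), (0, -1), (1, -1), (1, 0), (2, 0), (2, -1), (2, -2)]
H-H contact: residue 0 @(0,0) - residue 3 @(1, 0)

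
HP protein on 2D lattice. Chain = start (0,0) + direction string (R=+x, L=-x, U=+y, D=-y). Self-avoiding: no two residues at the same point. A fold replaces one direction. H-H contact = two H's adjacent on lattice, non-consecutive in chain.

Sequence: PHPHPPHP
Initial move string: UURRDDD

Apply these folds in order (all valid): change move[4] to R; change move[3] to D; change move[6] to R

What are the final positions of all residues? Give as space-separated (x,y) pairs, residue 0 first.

Answer: (0,0) (0,1) (0,2) (1,2) (1,1) (2,1) (2,0) (3,0)

Derivation:
Initial moves: UURRDDD
Fold: move[4]->R => UURRRDD (positions: [(0, 0), (0, 1), (0, 2), (1, 2), (2, 2), (3, 2), (3, 1), (3, 0)])
Fold: move[3]->D => UURDRDD (positions: [(0, 0), (0, 1), (0, 2), (1, 2), (1, 1), (2, 1), (2, 0), (2, -1)])
Fold: move[6]->R => UURDRDR (positions: [(0, 0), (0, 1), (0, 2), (1, 2), (1, 1), (2, 1), (2, 0), (3, 0)])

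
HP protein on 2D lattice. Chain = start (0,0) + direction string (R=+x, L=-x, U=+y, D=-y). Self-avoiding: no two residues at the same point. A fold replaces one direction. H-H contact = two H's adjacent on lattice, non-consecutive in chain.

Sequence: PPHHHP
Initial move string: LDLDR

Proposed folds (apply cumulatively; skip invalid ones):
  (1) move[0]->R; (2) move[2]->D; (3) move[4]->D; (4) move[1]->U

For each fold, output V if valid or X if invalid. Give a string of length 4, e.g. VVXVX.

Answer: VVVX

Derivation:
Initial: LDLDR -> [(0, 0), (-1, 0), (-1, -1), (-2, -1), (-2, -2), (-1, -2)]
Fold 1: move[0]->R => RDLDR VALID
Fold 2: move[2]->D => RDDDR VALID
Fold 3: move[4]->D => RDDDD VALID
Fold 4: move[1]->U => RUDDD INVALID (collision), skipped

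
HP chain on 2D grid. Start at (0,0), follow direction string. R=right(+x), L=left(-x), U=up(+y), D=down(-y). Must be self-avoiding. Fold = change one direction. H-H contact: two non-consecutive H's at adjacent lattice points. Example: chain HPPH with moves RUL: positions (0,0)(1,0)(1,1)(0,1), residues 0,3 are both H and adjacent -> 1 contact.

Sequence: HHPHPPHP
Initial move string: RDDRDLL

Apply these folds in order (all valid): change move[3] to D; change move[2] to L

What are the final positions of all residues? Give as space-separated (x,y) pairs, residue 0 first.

Initial moves: RDDRDLL
Fold: move[3]->D => RDDDDLL (positions: [(0, 0), (1, 0), (1, -1), (1, -2), (1, -3), (1, -4), (0, -4), (-1, -4)])
Fold: move[2]->L => RDLDDLL (positions: [(0, 0), (1, 0), (1, -1), (0, -1), (0, -2), (0, -3), (-1, -3), (-2, -3)])

Answer: (0,0) (1,0) (1,-1) (0,-1) (0,-2) (0,-3) (-1,-3) (-2,-3)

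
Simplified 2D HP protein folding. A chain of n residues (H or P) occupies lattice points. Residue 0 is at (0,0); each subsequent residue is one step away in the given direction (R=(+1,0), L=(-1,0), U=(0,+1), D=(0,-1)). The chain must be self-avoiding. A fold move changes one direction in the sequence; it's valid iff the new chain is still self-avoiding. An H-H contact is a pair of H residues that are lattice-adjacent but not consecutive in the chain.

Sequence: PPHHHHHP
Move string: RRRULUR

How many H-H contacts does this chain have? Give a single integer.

Positions: [(0, 0), (1, 0), (2, 0), (3, 0), (3, 1), (2, 1), (2, 2), (3, 2)]
H-H contact: residue 2 @(2,0) - residue 5 @(2, 1)

Answer: 1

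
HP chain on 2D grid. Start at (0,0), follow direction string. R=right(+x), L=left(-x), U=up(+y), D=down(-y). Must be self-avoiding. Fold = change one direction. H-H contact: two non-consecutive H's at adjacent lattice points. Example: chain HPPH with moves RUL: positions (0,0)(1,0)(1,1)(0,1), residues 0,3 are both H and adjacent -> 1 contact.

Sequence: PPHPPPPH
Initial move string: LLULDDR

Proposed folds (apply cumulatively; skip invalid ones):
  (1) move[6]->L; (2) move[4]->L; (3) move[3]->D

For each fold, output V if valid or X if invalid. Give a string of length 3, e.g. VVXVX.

Initial: LLULDDR -> [(0, 0), (-1, 0), (-2, 0), (-2, 1), (-3, 1), (-3, 0), (-3, -1), (-2, -1)]
Fold 1: move[6]->L => LLULDDL VALID
Fold 2: move[4]->L => LLULLDL VALID
Fold 3: move[3]->D => LLUDLDL INVALID (collision), skipped

Answer: VVX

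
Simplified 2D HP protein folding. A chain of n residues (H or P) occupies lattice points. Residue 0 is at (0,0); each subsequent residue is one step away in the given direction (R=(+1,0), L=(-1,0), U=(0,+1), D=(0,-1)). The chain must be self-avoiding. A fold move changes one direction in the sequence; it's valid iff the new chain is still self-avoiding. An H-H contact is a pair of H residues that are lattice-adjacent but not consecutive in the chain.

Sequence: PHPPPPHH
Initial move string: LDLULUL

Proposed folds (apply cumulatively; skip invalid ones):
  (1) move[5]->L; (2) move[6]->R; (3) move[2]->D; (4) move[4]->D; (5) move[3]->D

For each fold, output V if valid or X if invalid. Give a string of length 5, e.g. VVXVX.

Answer: VXXXV

Derivation:
Initial: LDLULUL -> [(0, 0), (-1, 0), (-1, -1), (-2, -1), (-2, 0), (-3, 0), (-3, 1), (-4, 1)]
Fold 1: move[5]->L => LDLULLL VALID
Fold 2: move[6]->R => LDLULLR INVALID (collision), skipped
Fold 3: move[2]->D => LDDULLL INVALID (collision), skipped
Fold 4: move[4]->D => LDLUDLL INVALID (collision), skipped
Fold 5: move[3]->D => LDLDLLL VALID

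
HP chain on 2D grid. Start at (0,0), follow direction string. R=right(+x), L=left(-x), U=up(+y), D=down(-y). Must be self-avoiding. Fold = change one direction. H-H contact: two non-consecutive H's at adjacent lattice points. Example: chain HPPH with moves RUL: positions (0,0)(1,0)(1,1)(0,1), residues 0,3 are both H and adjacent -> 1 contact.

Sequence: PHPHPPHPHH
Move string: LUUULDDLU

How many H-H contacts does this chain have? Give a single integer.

Positions: [(0, 0), (-1, 0), (-1, 1), (-1, 2), (-1, 3), (-2, 3), (-2, 2), (-2, 1), (-3, 1), (-3, 2)]
H-H contact: residue 3 @(-1,2) - residue 6 @(-2, 2)
H-H contact: residue 6 @(-2,2) - residue 9 @(-3, 2)

Answer: 2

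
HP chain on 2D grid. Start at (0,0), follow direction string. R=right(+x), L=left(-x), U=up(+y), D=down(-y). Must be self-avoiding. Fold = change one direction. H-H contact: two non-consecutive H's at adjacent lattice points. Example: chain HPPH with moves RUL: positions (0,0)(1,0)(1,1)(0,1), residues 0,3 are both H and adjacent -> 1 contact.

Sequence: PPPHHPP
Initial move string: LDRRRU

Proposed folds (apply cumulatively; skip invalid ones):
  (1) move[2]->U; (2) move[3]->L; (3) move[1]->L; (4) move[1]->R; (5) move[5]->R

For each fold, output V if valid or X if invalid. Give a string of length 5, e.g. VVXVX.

Initial: LDRRRU -> [(0, 0), (-1, 0), (-1, -1), (0, -1), (1, -1), (2, -1), (2, 0)]
Fold 1: move[2]->U => LDURRU INVALID (collision), skipped
Fold 2: move[3]->L => LDRLRU INVALID (collision), skipped
Fold 3: move[1]->L => LLRRRU INVALID (collision), skipped
Fold 4: move[1]->R => LRRRRU INVALID (collision), skipped
Fold 5: move[5]->R => LDRRRR VALID

Answer: XXXXV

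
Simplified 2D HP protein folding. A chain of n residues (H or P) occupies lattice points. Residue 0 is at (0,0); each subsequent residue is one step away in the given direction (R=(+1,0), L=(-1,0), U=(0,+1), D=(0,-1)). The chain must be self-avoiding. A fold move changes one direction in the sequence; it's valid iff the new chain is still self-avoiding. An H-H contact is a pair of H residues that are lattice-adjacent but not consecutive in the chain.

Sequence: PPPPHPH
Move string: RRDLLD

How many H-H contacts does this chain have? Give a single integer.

Positions: [(0, 0), (1, 0), (2, 0), (2, -1), (1, -1), (0, -1), (0, -2)]
No H-H contacts found.

Answer: 0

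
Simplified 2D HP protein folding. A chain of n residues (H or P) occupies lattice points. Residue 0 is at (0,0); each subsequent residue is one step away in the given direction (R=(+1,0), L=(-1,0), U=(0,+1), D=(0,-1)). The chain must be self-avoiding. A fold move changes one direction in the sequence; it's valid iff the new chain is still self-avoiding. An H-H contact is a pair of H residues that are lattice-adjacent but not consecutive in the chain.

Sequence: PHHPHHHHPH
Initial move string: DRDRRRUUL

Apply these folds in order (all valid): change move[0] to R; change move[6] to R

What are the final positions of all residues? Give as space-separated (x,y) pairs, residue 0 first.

Answer: (0,0) (1,0) (2,0) (2,-1) (3,-1) (4,-1) (5,-1) (6,-1) (6,0) (5,0)

Derivation:
Initial moves: DRDRRRUUL
Fold: move[0]->R => RRDRRRUUL (positions: [(0, 0), (1, 0), (2, 0), (2, -1), (3, -1), (4, -1), (5, -1), (5, 0), (5, 1), (4, 1)])
Fold: move[6]->R => RRDRRRRUL (positions: [(0, 0), (1, 0), (2, 0), (2, -1), (3, -1), (4, -1), (5, -1), (6, -1), (6, 0), (5, 0)])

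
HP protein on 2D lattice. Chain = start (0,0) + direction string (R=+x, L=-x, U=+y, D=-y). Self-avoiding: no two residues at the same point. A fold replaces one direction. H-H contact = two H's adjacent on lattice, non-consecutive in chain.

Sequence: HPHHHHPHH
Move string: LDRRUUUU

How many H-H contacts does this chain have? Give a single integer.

Answer: 2

Derivation:
Positions: [(0, 0), (-1, 0), (-1, -1), (0, -1), (1, -1), (1, 0), (1, 1), (1, 2), (1, 3)]
H-H contact: residue 0 @(0,0) - residue 5 @(1, 0)
H-H contact: residue 0 @(0,0) - residue 3 @(0, -1)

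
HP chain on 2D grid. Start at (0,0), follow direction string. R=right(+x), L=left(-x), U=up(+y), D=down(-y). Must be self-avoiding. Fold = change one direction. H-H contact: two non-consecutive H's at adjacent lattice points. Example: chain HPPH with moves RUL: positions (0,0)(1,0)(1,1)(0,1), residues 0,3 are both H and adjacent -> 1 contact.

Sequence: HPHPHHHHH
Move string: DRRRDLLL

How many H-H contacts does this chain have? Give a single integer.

Answer: 1

Derivation:
Positions: [(0, 0), (0, -1), (1, -1), (2, -1), (3, -1), (3, -2), (2, -2), (1, -2), (0, -2)]
H-H contact: residue 2 @(1,-1) - residue 7 @(1, -2)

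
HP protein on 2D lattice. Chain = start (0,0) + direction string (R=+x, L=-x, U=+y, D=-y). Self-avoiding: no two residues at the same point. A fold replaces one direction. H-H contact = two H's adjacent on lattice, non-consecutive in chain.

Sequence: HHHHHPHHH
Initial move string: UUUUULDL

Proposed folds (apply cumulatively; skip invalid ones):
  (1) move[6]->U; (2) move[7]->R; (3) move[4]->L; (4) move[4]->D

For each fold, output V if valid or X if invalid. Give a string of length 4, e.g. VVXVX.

Initial: UUUUULDL -> [(0, 0), (0, 1), (0, 2), (0, 3), (0, 4), (0, 5), (-1, 5), (-1, 4), (-2, 4)]
Fold 1: move[6]->U => UUUUULUL VALID
Fold 2: move[7]->R => UUUUULUR VALID
Fold 3: move[4]->L => UUUULLUR VALID
Fold 4: move[4]->D => UUUUDLUR INVALID (collision), skipped

Answer: VVVX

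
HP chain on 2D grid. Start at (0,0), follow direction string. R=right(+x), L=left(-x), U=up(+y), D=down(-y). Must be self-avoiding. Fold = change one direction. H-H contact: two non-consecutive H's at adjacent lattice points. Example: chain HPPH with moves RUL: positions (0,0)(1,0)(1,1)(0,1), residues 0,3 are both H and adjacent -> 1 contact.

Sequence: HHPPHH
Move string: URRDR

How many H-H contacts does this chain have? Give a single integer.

Positions: [(0, 0), (0, 1), (1, 1), (2, 1), (2, 0), (3, 0)]
No H-H contacts found.

Answer: 0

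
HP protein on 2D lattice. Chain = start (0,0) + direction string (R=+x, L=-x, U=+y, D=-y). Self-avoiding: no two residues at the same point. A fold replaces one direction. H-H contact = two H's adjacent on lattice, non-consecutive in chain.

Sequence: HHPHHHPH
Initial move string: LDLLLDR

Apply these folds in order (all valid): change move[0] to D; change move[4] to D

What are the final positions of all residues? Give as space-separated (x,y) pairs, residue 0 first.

Answer: (0,0) (0,-1) (0,-2) (-1,-2) (-2,-2) (-2,-3) (-2,-4) (-1,-4)

Derivation:
Initial moves: LDLLLDR
Fold: move[0]->D => DDLLLDR (positions: [(0, 0), (0, -1), (0, -2), (-1, -2), (-2, -2), (-3, -2), (-3, -3), (-2, -3)])
Fold: move[4]->D => DDLLDDR (positions: [(0, 0), (0, -1), (0, -2), (-1, -2), (-2, -2), (-2, -3), (-2, -4), (-1, -4)])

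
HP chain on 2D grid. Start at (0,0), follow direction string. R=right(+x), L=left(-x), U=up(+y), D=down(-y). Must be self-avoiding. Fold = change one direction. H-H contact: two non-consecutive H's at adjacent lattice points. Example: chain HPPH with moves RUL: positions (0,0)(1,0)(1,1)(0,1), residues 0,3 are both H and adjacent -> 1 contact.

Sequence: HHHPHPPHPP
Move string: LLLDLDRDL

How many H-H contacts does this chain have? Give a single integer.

Positions: [(0, 0), (-1, 0), (-2, 0), (-3, 0), (-3, -1), (-4, -1), (-4, -2), (-3, -2), (-3, -3), (-4, -3)]
H-H contact: residue 4 @(-3,-1) - residue 7 @(-3, -2)

Answer: 1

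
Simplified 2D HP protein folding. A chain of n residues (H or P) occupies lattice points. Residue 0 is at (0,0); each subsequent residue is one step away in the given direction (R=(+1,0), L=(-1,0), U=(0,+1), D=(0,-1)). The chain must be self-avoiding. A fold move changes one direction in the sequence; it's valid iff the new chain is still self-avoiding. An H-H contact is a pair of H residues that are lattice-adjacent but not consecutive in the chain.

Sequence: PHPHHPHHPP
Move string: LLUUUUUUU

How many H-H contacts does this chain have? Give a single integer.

Answer: 0

Derivation:
Positions: [(0, 0), (-1, 0), (-2, 0), (-2, 1), (-2, 2), (-2, 3), (-2, 4), (-2, 5), (-2, 6), (-2, 7)]
No H-H contacts found.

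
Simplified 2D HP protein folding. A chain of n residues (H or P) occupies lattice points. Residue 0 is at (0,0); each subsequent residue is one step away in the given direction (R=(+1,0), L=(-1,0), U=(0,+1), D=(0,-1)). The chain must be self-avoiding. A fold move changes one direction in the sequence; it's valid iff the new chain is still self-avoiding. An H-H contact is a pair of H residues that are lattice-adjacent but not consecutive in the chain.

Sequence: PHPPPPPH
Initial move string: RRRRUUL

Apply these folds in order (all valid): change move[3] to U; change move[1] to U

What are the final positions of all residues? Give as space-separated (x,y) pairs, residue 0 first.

Answer: (0,0) (1,0) (1,1) (2,1) (2,2) (2,3) (2,4) (1,4)

Derivation:
Initial moves: RRRRUUL
Fold: move[3]->U => RRRUUUL (positions: [(0, 0), (1, 0), (2, 0), (3, 0), (3, 1), (3, 2), (3, 3), (2, 3)])
Fold: move[1]->U => RURUUUL (positions: [(0, 0), (1, 0), (1, 1), (2, 1), (2, 2), (2, 3), (2, 4), (1, 4)])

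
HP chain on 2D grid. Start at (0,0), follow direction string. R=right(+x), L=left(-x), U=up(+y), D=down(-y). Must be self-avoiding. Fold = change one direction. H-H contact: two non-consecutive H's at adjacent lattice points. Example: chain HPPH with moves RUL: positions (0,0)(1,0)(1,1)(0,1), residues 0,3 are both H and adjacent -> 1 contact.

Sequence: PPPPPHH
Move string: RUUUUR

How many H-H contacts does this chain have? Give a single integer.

Answer: 0

Derivation:
Positions: [(0, 0), (1, 0), (1, 1), (1, 2), (1, 3), (1, 4), (2, 4)]
No H-H contacts found.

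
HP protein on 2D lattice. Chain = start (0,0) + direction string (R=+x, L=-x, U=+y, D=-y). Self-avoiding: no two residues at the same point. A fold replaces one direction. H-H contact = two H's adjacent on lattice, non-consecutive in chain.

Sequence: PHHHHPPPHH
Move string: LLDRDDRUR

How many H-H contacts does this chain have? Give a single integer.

Answer: 1

Derivation:
Positions: [(0, 0), (-1, 0), (-2, 0), (-2, -1), (-1, -1), (-1, -2), (-1, -3), (0, -3), (0, -2), (1, -2)]
H-H contact: residue 1 @(-1,0) - residue 4 @(-1, -1)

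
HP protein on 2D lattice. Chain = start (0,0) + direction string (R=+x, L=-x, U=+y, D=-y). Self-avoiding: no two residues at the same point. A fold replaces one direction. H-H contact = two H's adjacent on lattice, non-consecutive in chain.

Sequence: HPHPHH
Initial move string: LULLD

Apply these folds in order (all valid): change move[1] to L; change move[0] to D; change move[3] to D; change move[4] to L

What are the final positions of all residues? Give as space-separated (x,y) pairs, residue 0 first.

Initial moves: LULLD
Fold: move[1]->L => LLLLD (positions: [(0, 0), (-1, 0), (-2, 0), (-3, 0), (-4, 0), (-4, -1)])
Fold: move[0]->D => DLLLD (positions: [(0, 0), (0, -1), (-1, -1), (-2, -1), (-3, -1), (-3, -2)])
Fold: move[3]->D => DLLDD (positions: [(0, 0), (0, -1), (-1, -1), (-2, -1), (-2, -2), (-2, -3)])
Fold: move[4]->L => DLLDL (positions: [(0, 0), (0, -1), (-1, -1), (-2, -1), (-2, -2), (-3, -2)])

Answer: (0,0) (0,-1) (-1,-1) (-2,-1) (-2,-2) (-3,-2)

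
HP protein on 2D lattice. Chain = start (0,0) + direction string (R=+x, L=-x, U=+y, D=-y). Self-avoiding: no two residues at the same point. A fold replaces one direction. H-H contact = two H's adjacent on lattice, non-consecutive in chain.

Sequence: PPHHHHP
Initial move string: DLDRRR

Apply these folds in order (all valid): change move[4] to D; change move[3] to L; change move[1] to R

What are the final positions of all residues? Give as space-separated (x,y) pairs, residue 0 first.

Initial moves: DLDRRR
Fold: move[4]->D => DLDRDR (positions: [(0, 0), (0, -1), (-1, -1), (-1, -2), (0, -2), (0, -3), (1, -3)])
Fold: move[3]->L => DLDLDR (positions: [(0, 0), (0, -1), (-1, -1), (-1, -2), (-2, -2), (-2, -3), (-1, -3)])
Fold: move[1]->R => DRDLDR (positions: [(0, 0), (0, -1), (1, -1), (1, -2), (0, -2), (0, -3), (1, -3)])

Answer: (0,0) (0,-1) (1,-1) (1,-2) (0,-2) (0,-3) (1,-3)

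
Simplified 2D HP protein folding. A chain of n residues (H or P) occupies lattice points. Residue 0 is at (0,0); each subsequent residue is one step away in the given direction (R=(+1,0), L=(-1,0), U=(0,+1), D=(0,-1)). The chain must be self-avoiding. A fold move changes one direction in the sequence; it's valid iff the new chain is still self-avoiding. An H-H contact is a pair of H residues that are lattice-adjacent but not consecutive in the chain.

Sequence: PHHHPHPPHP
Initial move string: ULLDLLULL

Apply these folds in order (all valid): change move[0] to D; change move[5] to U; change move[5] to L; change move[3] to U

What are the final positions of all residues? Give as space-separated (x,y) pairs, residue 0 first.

Initial moves: ULLDLLULL
Fold: move[0]->D => DLLDLLULL (positions: [(0, 0), (0, -1), (-1, -1), (-2, -1), (-2, -2), (-3, -2), (-4, -2), (-4, -1), (-5, -1), (-6, -1)])
Fold: move[5]->U => DLLDLUULL (positions: [(0, 0), (0, -1), (-1, -1), (-2, -1), (-2, -2), (-3, -2), (-3, -1), (-3, 0), (-4, 0), (-5, 0)])
Fold: move[5]->L => DLLDLLULL (positions: [(0, 0), (0, -1), (-1, -1), (-2, -1), (-2, -2), (-3, -2), (-4, -2), (-4, -1), (-5, -1), (-6, -1)])
Fold: move[3]->U => DLLULLULL (positions: [(0, 0), (0, -1), (-1, -1), (-2, -1), (-2, 0), (-3, 0), (-4, 0), (-4, 1), (-5, 1), (-6, 1)])

Answer: (0,0) (0,-1) (-1,-1) (-2,-1) (-2,0) (-3,0) (-4,0) (-4,1) (-5,1) (-6,1)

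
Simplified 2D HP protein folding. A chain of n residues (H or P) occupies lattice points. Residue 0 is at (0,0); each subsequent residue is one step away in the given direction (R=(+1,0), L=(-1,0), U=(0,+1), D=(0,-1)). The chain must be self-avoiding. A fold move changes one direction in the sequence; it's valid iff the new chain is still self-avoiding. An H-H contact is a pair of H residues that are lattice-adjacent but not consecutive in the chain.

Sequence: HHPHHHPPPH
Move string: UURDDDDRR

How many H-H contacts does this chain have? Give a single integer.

Answer: 2

Derivation:
Positions: [(0, 0), (0, 1), (0, 2), (1, 2), (1, 1), (1, 0), (1, -1), (1, -2), (2, -2), (3, -2)]
H-H contact: residue 0 @(0,0) - residue 5 @(1, 0)
H-H contact: residue 1 @(0,1) - residue 4 @(1, 1)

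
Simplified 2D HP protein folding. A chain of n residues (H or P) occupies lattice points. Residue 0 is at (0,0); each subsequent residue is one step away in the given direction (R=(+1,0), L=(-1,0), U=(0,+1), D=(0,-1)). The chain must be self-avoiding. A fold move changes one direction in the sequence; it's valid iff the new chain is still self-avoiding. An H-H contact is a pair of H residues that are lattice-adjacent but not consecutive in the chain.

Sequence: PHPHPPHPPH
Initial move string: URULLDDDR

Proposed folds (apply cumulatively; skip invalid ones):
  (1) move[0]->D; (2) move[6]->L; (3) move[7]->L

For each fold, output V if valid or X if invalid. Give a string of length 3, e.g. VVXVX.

Answer: XVX

Derivation:
Initial: URULLDDDR -> [(0, 0), (0, 1), (1, 1), (1, 2), (0, 2), (-1, 2), (-1, 1), (-1, 0), (-1, -1), (0, -1)]
Fold 1: move[0]->D => DRULLDDDR INVALID (collision), skipped
Fold 2: move[6]->L => URULLDLDR VALID
Fold 3: move[7]->L => URULLDLLR INVALID (collision), skipped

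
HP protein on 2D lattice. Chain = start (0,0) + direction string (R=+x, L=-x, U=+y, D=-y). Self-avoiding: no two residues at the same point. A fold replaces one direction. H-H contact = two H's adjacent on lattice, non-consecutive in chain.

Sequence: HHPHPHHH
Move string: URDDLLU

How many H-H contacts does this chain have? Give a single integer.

Answer: 3

Derivation:
Positions: [(0, 0), (0, 1), (1, 1), (1, 0), (1, -1), (0, -1), (-1, -1), (-1, 0)]
H-H contact: residue 0 @(0,0) - residue 3 @(1, 0)
H-H contact: residue 0 @(0,0) - residue 7 @(-1, 0)
H-H contact: residue 0 @(0,0) - residue 5 @(0, -1)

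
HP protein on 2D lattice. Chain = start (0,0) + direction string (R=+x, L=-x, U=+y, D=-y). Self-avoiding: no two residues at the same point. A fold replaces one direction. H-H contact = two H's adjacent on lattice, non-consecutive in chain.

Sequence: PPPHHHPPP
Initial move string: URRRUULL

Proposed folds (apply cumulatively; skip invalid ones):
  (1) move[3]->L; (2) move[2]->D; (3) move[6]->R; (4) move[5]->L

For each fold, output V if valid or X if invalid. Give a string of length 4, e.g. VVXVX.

Initial: URRRUULL -> [(0, 0), (0, 1), (1, 1), (2, 1), (3, 1), (3, 2), (3, 3), (2, 3), (1, 3)]
Fold 1: move[3]->L => URRLUULL INVALID (collision), skipped
Fold 2: move[2]->D => URDRUULL VALID
Fold 3: move[6]->R => URDRUURL INVALID (collision), skipped
Fold 4: move[5]->L => URDRULLL INVALID (collision), skipped

Answer: XVXX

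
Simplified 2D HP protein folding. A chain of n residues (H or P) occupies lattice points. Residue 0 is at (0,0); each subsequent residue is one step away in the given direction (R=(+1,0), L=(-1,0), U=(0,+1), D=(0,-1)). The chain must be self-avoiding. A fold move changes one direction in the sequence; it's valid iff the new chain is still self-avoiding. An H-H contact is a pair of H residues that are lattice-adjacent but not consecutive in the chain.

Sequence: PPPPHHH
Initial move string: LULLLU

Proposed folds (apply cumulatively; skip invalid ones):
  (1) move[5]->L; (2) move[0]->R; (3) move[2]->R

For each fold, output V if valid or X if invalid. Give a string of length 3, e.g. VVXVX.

Initial: LULLLU -> [(0, 0), (-1, 0), (-1, 1), (-2, 1), (-3, 1), (-4, 1), (-4, 2)]
Fold 1: move[5]->L => LULLLL VALID
Fold 2: move[0]->R => RULLLL VALID
Fold 3: move[2]->R => RURLLL INVALID (collision), skipped

Answer: VVX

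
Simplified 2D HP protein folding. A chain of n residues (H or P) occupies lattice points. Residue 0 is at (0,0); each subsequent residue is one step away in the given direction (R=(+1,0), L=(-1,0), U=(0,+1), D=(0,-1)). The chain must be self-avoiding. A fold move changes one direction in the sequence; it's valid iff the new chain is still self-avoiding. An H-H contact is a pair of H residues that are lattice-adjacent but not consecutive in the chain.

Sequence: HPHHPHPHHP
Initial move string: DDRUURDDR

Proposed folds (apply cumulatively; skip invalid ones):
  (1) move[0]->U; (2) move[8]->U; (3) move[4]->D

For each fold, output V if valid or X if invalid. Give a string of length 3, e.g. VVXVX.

Initial: DDRUURDDR -> [(0, 0), (0, -1), (0, -2), (1, -2), (1, -1), (1, 0), (2, 0), (2, -1), (2, -2), (3, -2)]
Fold 1: move[0]->U => UDRUURDDR INVALID (collision), skipped
Fold 2: move[8]->U => DDRUURDDU INVALID (collision), skipped
Fold 3: move[4]->D => DDRUDRDDR INVALID (collision), skipped

Answer: XXX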